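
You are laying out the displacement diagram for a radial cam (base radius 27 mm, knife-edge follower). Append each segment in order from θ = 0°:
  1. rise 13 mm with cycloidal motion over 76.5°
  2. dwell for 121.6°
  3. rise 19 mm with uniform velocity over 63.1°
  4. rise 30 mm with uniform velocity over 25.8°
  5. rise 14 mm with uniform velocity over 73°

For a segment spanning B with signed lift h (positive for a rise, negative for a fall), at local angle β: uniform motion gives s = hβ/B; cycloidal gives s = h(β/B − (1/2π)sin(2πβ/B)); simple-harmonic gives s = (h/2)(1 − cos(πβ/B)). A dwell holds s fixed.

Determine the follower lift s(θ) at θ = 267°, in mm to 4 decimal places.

seg 1 [0°–76.5°] cycloidal, h=13: full span → s += 13 → s = 13.0000
seg 2 [76.5°–198.1°] dwell: s stays 13.0000
seg 3 [198.1°–261.2°] uniform, h=19: full span → s += 19 → s = 32.0000
seg 4 [261.2°–287°] uniform, h=30: θ=267° here. β=5.8, B=25.8. 30·5.8/25.8 = 6.7442 → s = 38.7442

38.7442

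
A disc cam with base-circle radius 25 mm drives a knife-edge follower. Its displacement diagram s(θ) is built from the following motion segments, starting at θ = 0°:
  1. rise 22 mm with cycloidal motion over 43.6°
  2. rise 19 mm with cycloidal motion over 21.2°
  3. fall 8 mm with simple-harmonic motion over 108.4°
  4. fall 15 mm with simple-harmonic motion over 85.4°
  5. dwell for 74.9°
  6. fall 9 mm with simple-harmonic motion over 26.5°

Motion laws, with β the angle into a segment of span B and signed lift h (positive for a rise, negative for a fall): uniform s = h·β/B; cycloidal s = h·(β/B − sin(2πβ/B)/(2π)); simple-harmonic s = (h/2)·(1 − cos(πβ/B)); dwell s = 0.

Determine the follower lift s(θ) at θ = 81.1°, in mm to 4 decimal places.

seg 1 [0°–43.6°] cycloidal, h=22: full span → s += 22 → s = 22.0000
seg 2 [43.6°–64.8°] cycloidal, h=19: full span → s += 19 → s = 41.0000
seg 3 [64.8°–173.2°] simple-harmonic, h=-8: θ=81.1° here. β=16.3, B=108.4. -8/2·(1 − cos(π·0.1504)) = -0.4381 → s = 40.5619

40.5619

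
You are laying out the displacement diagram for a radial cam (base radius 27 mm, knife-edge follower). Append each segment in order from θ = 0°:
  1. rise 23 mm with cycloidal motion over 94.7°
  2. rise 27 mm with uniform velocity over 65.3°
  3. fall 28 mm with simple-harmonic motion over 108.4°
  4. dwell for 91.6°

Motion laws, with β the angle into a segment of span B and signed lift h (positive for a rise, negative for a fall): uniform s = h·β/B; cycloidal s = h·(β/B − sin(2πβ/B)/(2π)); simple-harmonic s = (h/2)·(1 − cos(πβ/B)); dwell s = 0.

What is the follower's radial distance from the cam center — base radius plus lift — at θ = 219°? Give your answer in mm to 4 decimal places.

seg 1 [0°–94.7°] cycloidal, h=23: full span → s += 23 → s = 23.0000
seg 2 [94.7°–160°] uniform, h=27: full span → s += 27 → s = 50.0000
seg 3 [160°–268.4°] simple-harmonic, h=-28: θ=219° here. β=59, B=108.4. -28/2·(1 − cos(π·0.5443)) = -15.9413 → s = 34.0587
radial distance = base radius + s = 27 + 34.0587 = 61.0587

61.0587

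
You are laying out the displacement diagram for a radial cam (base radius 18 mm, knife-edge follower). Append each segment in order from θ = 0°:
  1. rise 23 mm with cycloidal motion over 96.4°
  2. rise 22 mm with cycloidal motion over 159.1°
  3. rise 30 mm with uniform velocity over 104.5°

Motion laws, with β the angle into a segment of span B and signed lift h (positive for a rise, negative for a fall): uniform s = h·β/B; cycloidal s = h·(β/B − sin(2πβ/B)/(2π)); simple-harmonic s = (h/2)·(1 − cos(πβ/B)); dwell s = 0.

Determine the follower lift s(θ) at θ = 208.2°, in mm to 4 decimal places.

seg 1 [0°–96.4°] cycloidal, h=23: full span → s += 23 → s = 23.0000
seg 2 [96.4°–255.5°] cycloidal, h=22: θ=208.2° here. β=111.8, B=159.1. 22·(0.7027 − sin(2π·0.7027)/(2π)) = 18.8074 → s = 41.8074

41.8074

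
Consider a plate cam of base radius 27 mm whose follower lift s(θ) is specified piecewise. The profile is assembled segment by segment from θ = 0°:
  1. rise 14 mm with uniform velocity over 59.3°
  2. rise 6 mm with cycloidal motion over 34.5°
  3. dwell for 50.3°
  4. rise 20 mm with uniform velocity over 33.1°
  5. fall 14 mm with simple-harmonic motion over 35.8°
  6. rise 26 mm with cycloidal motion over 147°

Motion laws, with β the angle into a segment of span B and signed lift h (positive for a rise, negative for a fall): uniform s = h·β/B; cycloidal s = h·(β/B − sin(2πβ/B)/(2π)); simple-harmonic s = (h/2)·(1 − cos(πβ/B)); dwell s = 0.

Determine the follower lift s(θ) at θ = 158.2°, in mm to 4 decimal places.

seg 1 [0°–59.3°] uniform, h=14: full span → s += 14 → s = 14.0000
seg 2 [59.3°–93.8°] cycloidal, h=6: full span → s += 6 → s = 20.0000
seg 3 [93.8°–144.1°] dwell: s stays 20.0000
seg 4 [144.1°–177.2°] uniform, h=20: θ=158.2° here. β=14.1, B=33.1. 20·14.1/33.1 = 8.5196 → s = 28.5196

28.5196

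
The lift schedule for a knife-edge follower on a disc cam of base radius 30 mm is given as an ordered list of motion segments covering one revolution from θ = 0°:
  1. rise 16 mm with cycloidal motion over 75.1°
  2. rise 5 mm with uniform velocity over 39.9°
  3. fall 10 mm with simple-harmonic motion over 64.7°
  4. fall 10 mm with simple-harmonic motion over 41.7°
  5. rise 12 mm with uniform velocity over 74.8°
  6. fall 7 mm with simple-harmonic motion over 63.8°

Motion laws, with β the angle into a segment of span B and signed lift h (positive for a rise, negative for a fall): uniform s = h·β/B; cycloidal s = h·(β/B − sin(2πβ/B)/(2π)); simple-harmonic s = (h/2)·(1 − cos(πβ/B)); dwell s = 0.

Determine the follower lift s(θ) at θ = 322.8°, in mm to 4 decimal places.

seg 1 [0°–75.1°] cycloidal, h=16: full span → s += 16 → s = 16.0000
seg 2 [75.1°–115°] uniform, h=5: full span → s += 5 → s = 21.0000
seg 3 [115°–179.7°] simple-harmonic, h=-10: full span → s += -10 → s = 11.0000
seg 4 [179.7°–221.4°] simple-harmonic, h=-10: full span → s += -10 → s = 1.0000
seg 5 [221.4°–296.2°] uniform, h=12: full span → s += 12 → s = 13.0000
seg 6 [296.2°–360°] simple-harmonic, h=-7: θ=322.8° here. β=26.6, B=63.8. -7/2·(1 − cos(π·0.4169)) = -2.5969 → s = 10.4031

10.4031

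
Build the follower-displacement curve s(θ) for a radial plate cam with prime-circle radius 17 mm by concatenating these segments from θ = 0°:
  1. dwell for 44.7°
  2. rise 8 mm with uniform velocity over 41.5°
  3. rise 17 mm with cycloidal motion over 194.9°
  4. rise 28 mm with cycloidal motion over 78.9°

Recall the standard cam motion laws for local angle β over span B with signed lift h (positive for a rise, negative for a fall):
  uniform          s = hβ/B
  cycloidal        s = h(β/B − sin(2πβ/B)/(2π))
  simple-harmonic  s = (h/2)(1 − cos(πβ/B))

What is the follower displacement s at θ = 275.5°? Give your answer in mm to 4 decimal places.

seg 1 [0°–44.7°] dwell: s stays 0.0000
seg 2 [44.7°–86.2°] uniform, h=8: full span → s += 8 → s = 8.0000
seg 3 [86.2°–281.1°] cycloidal, h=17: θ=275.5° here. β=189.3, B=194.9. 17·(0.9713 − sin(2π·0.9713)/(2π)) = 16.9974 → s = 24.9974

24.9974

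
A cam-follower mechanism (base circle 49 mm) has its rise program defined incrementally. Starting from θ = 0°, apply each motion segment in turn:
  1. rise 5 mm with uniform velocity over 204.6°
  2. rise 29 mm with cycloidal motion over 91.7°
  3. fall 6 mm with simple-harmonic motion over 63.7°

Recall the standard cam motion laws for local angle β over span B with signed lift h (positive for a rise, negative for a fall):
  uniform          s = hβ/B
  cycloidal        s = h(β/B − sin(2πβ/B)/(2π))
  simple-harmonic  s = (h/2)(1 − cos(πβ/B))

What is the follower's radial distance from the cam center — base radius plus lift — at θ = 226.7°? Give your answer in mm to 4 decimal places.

seg 1 [0°–204.6°] uniform, h=5: full span → s += 5 → s = 5.0000
seg 2 [204.6°–296.3°] cycloidal, h=29: θ=226.7° here. β=22.1, B=91.7. 29·(0.2410 − sin(2π·0.2410)/(2π)) = 2.3810 → s = 7.3810
radial distance = base radius + s = 49 + 7.3810 = 56.3810

56.3810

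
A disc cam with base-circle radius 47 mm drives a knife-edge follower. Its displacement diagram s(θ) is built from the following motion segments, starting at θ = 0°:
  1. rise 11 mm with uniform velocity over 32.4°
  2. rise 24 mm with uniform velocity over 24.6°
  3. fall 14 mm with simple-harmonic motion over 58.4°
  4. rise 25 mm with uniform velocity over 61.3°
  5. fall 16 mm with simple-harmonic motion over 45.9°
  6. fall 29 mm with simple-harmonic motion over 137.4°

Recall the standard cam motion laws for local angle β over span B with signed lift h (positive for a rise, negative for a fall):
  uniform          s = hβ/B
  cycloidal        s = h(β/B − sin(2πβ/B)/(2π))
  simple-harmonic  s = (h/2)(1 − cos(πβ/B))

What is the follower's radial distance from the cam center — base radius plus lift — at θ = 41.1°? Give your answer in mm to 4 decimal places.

seg 1 [0°–32.4°] uniform, h=11: full span → s += 11 → s = 11.0000
seg 2 [32.4°–57°] uniform, h=24: θ=41.1° here. β=8.7, B=24.6. 24·8.7/24.6 = 8.4878 → s = 19.4878
radial distance = base radius + s = 47 + 19.4878 = 66.4878

66.4878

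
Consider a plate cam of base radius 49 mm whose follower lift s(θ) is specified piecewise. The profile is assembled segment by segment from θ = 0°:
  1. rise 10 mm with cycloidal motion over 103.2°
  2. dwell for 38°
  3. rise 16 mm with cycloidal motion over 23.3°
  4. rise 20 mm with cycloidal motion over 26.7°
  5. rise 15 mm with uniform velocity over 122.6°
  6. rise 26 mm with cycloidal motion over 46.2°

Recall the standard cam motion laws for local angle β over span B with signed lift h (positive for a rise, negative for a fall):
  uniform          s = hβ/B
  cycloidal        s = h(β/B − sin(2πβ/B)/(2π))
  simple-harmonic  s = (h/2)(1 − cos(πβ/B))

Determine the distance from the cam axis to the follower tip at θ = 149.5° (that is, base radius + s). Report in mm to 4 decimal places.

seg 1 [0°–103.2°] cycloidal, h=10: full span → s += 10 → s = 10.0000
seg 2 [103.2°–141.2°] dwell: s stays 10.0000
seg 3 [141.2°–164.5°] cycloidal, h=16: θ=149.5° here. β=8.3, B=23.3. 16·(0.3562 − sin(2π·0.3562)/(2π)) = 3.6995 → s = 13.6995
radial distance = base radius + s = 49 + 13.6995 = 62.6995

62.6995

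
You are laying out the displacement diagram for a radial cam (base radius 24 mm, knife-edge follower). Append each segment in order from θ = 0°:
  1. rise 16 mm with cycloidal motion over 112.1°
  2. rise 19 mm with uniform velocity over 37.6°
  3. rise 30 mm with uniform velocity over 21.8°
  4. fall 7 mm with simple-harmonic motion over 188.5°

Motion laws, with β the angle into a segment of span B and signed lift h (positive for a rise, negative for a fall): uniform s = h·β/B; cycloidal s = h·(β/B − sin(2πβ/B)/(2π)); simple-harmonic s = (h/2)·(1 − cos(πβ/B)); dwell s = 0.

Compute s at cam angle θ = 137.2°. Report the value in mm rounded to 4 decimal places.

seg 1 [0°–112.1°] cycloidal, h=16: full span → s += 16 → s = 16.0000
seg 2 [112.1°–149.7°] uniform, h=19: θ=137.2° here. β=25.1, B=37.6. 19·25.1/37.6 = 12.6835 → s = 28.6835

28.6835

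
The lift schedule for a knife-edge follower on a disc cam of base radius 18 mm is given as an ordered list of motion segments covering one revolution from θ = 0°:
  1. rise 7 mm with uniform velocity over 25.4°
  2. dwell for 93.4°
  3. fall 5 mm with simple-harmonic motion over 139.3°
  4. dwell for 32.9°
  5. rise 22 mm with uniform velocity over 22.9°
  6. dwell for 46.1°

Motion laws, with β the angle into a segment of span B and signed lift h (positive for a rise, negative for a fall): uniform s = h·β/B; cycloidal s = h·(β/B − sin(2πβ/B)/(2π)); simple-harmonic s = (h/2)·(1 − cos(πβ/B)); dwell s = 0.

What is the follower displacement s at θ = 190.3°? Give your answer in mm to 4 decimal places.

seg 1 [0°–25.4°] uniform, h=7: full span → s += 7 → s = 7.0000
seg 2 [25.4°–118.8°] dwell: s stays 7.0000
seg 3 [118.8°–258.1°] simple-harmonic, h=-5: θ=190.3° here. β=71.5, B=139.3. -5/2·(1 − cos(π·0.5133)) = -2.6043 → s = 4.3957

4.3957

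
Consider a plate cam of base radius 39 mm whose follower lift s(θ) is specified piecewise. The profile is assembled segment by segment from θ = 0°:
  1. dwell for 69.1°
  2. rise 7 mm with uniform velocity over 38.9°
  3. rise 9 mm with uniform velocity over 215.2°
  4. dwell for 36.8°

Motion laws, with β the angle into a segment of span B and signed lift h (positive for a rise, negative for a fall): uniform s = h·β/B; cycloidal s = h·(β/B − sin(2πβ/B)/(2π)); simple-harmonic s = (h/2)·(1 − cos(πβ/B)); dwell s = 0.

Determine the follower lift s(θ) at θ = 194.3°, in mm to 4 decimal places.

seg 1 [0°–69.1°] dwell: s stays 0.0000
seg 2 [69.1°–108°] uniform, h=7: full span → s += 7 → s = 7.0000
seg 3 [108°–323.2°] uniform, h=9: θ=194.3° here. β=86.3, B=215.2. 9·86.3/215.2 = 3.6092 → s = 10.6092

10.6092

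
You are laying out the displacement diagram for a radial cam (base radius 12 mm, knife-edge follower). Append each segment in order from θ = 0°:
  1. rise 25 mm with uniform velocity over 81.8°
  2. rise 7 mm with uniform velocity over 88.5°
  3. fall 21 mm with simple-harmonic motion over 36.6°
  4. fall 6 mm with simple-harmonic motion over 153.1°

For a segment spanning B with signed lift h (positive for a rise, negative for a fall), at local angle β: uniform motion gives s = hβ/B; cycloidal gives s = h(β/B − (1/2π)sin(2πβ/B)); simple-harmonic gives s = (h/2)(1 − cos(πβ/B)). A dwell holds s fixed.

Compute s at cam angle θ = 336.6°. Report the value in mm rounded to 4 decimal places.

seg 1 [0°–81.8°] uniform, h=25: full span → s += 25 → s = 25.0000
seg 2 [81.8°–170.3°] uniform, h=7: full span → s += 7 → s = 32.0000
seg 3 [170.3°–206.9°] simple-harmonic, h=-21: full span → s += -21 → s = 11.0000
seg 4 [206.9°–360°] simple-harmonic, h=-6: θ=336.6° here. β=129.7, B=153.1. -6/2·(1 − cos(π·0.8472)) = -5.6608 → s = 5.3392

5.3392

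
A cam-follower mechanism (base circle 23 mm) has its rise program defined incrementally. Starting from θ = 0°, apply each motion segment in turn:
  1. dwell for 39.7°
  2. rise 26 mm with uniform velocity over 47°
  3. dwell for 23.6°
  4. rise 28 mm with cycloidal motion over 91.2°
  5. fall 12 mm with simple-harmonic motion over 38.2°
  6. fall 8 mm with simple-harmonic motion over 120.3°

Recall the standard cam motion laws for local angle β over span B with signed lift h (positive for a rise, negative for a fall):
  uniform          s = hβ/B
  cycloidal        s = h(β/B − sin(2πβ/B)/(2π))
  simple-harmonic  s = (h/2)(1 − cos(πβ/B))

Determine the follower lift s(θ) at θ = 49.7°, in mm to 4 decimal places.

seg 1 [0°–39.7°] dwell: s stays 0.0000
seg 2 [39.7°–86.7°] uniform, h=26: θ=49.7° here. β=10, B=47. 26·10/47 = 5.5319 → s = 5.5319

5.5319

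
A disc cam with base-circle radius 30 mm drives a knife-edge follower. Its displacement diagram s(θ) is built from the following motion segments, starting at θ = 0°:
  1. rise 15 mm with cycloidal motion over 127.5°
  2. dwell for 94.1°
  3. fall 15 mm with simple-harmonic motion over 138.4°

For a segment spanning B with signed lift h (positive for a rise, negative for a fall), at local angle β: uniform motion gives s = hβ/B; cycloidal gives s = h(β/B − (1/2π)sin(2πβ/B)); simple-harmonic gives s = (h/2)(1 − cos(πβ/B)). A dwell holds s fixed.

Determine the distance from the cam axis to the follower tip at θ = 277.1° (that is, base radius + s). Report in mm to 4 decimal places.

seg 1 [0°–127.5°] cycloidal, h=15: full span → s += 15 → s = 15.0000
seg 2 [127.5°–221.6°] dwell: s stays 15.0000
seg 3 [221.6°–360°] simple-harmonic, h=-15: θ=277.1° here. β=55.5, B=138.4. -15/2·(1 − cos(π·0.4010)) = -5.2051 → s = 9.7949
radial distance = base radius + s = 30 + 9.7949 = 39.7949

39.7949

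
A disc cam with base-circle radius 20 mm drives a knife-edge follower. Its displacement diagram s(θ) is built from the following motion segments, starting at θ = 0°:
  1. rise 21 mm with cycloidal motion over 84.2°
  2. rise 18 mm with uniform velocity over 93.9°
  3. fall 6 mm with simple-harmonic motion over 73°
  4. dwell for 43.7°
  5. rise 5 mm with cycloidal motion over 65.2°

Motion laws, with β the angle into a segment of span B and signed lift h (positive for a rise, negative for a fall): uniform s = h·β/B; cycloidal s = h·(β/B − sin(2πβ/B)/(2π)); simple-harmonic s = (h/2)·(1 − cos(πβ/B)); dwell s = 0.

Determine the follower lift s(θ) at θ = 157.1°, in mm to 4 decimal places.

seg 1 [0°–84.2°] cycloidal, h=21: full span → s += 21 → s = 21.0000
seg 2 [84.2°–178.1°] uniform, h=18: θ=157.1° here. β=72.9, B=93.9. 18·72.9/93.9 = 13.9744 → s = 34.9744

34.9744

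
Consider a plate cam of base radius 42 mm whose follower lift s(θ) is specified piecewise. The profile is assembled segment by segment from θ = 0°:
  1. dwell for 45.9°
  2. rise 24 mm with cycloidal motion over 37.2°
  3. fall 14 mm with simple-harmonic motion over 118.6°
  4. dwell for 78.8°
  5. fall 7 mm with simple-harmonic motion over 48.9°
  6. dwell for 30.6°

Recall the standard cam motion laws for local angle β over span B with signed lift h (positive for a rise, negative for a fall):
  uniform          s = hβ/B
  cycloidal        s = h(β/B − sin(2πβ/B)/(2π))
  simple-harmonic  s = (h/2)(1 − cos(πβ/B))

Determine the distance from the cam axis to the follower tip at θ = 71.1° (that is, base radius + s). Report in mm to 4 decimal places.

seg 1 [0°–45.9°] dwell: s stays 0.0000
seg 2 [45.9°–83.1°] cycloidal, h=24: θ=71.1° here. β=25.2, B=37.2. 24·(0.6774 − sin(2π·0.6774)/(2π)) = 19.6874 → s = 19.6874
radial distance = base radius + s = 42 + 19.6874 = 61.6874

61.6874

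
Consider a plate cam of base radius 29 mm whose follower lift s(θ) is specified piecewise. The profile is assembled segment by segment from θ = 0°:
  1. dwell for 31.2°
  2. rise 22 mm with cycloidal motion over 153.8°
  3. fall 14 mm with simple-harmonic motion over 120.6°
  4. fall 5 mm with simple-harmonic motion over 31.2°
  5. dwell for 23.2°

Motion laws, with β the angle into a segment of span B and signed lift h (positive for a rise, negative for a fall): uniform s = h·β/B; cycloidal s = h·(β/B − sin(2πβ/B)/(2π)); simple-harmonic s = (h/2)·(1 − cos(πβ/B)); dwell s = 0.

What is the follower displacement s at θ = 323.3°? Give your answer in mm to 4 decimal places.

seg 1 [0°–31.2°] dwell: s stays 0.0000
seg 2 [31.2°–185°] cycloidal, h=22: full span → s += 22 → s = 22.0000
seg 3 [185°–305.6°] simple-harmonic, h=-14: full span → s += -14 → s = 8.0000
seg 4 [305.6°–336.8°] simple-harmonic, h=-5: θ=323.3° here. β=17.7, B=31.2. -5/2·(1 − cos(π·0.5673)) = -3.0247 → s = 4.9753

4.9753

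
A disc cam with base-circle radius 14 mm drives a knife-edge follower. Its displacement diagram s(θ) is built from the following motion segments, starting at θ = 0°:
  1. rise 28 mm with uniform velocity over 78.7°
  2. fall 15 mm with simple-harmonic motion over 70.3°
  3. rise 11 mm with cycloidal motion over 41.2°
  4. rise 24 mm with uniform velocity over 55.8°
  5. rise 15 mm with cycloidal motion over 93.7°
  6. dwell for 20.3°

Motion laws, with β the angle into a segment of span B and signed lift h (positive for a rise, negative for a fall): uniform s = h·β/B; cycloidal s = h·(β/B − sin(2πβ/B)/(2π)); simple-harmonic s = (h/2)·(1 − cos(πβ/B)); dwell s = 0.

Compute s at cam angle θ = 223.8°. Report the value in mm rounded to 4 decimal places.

seg 1 [0°–78.7°] uniform, h=28: full span → s += 28 → s = 28.0000
seg 2 [78.7°–149°] simple-harmonic, h=-15: full span → s += -15 → s = 13.0000
seg 3 [149°–190.2°] cycloidal, h=11: full span → s += 11 → s = 24.0000
seg 4 [190.2°–246°] uniform, h=24: θ=223.8° here. β=33.6, B=55.8. 24·33.6/55.8 = 14.4516 → s = 38.4516

38.4516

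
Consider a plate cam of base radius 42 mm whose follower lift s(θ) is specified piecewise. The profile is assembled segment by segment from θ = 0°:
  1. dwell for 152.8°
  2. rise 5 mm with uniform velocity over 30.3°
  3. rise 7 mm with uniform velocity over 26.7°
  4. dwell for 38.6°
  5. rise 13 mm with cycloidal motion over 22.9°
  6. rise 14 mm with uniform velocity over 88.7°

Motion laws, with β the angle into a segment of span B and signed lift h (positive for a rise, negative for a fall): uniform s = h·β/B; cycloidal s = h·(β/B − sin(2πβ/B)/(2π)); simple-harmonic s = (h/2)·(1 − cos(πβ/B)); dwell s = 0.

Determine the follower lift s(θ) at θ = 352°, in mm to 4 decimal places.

seg 1 [0°–152.8°] dwell: s stays 0.0000
seg 2 [152.8°–183.1°] uniform, h=5: full span → s += 5 → s = 5.0000
seg 3 [183.1°–209.8°] uniform, h=7: full span → s += 7 → s = 12.0000
seg 4 [209.8°–248.4°] dwell: s stays 12.0000
seg 5 [248.4°–271.3°] cycloidal, h=13: full span → s += 13 → s = 25.0000
seg 6 [271.3°–360°] uniform, h=14: θ=352° here. β=80.7, B=88.7. 14·80.7/88.7 = 12.7373 → s = 37.7373

37.7373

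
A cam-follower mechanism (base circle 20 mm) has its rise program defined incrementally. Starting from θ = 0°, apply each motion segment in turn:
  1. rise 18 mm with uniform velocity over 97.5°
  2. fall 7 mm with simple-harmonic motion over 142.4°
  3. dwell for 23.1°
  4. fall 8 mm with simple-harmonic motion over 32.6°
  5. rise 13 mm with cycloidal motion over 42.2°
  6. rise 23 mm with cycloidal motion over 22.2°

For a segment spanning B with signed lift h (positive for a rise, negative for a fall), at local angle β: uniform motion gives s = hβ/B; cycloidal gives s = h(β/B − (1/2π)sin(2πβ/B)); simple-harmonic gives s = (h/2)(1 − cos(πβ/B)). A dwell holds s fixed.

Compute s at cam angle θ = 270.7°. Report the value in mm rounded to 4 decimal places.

seg 1 [0°–97.5°] uniform, h=18: full span → s += 18 → s = 18.0000
seg 2 [97.5°–239.9°] simple-harmonic, h=-7: full span → s += -7 → s = 11.0000
seg 3 [239.9°–263°] dwell: s stays 11.0000
seg 4 [263°–295.6°] simple-harmonic, h=-8: θ=270.7° here. β=7.7, B=32.6. -8/2·(1 − cos(π·0.2362)) = -1.0516 → s = 9.9484

9.9484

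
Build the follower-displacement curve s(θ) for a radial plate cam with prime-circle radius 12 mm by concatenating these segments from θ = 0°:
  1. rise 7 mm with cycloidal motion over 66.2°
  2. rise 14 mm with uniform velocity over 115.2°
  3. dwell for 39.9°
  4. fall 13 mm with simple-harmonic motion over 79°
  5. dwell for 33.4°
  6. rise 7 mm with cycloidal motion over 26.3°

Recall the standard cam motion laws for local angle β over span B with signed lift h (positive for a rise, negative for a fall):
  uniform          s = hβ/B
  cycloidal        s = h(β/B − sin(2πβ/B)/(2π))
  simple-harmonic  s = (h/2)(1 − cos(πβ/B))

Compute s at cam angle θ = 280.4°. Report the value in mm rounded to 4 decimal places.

seg 1 [0°–66.2°] cycloidal, h=7: full span → s += 7 → s = 7.0000
seg 2 [66.2°–181.4°] uniform, h=14: full span → s += 14 → s = 21.0000
seg 3 [181.4°–221.3°] dwell: s stays 21.0000
seg 4 [221.3°–300.3°] simple-harmonic, h=-13: θ=280.4° here. β=59.1, B=79. -13/2·(1 − cos(π·0.7481)) = -11.0687 → s = 9.9313

9.9313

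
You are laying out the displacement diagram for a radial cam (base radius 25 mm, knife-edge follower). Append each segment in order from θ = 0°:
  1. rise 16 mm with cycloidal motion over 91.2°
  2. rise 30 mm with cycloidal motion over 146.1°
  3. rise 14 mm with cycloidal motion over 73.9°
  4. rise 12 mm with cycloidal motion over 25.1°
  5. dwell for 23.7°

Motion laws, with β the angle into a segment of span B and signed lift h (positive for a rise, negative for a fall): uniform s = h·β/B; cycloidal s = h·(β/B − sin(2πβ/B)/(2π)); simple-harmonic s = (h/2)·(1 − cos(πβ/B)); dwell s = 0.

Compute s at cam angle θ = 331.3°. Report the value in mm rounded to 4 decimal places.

seg 1 [0°–91.2°] cycloidal, h=16: full span → s += 16 → s = 16.0000
seg 2 [91.2°–237.3°] cycloidal, h=30: full span → s += 30 → s = 46.0000
seg 3 [237.3°–311.2°] cycloidal, h=14: full span → s += 14 → s = 60.0000
seg 4 [311.2°–336.3°] cycloidal, h=12: θ=331.3° here. β=20.1, B=25.1. 12·(0.8008 − sin(2π·0.8008)/(2π)) = 11.4230 → s = 71.4230

71.4230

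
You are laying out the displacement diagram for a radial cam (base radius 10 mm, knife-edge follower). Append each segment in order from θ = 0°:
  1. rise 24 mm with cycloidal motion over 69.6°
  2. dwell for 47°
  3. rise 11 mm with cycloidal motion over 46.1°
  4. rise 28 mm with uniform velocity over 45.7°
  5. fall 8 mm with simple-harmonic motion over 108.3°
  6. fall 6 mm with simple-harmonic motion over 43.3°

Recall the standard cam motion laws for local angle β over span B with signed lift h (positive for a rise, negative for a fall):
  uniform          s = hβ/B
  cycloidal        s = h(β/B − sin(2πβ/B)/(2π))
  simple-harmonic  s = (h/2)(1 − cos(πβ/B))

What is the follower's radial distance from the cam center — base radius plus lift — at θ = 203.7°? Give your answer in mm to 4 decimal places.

seg 1 [0°–69.6°] cycloidal, h=24: full span → s += 24 → s = 24.0000
seg 2 [69.6°–116.6°] dwell: s stays 24.0000
seg 3 [116.6°–162.7°] cycloidal, h=11: full span → s += 11 → s = 35.0000
seg 4 [162.7°–208.4°] uniform, h=28: θ=203.7° here. β=41, B=45.7. 28·41/45.7 = 25.1204 → s = 60.1204
radial distance = base radius + s = 10 + 60.1204 = 70.1204

70.1204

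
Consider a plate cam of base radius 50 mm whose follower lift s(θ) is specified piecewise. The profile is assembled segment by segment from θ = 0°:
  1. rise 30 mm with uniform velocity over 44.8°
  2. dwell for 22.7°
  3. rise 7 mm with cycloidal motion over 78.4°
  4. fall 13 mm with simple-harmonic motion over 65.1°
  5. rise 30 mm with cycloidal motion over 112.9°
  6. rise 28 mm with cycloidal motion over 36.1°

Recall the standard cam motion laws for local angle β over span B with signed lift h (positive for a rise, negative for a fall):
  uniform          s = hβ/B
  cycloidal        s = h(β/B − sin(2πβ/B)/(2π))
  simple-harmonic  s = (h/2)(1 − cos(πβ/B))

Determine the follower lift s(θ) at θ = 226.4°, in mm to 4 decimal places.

seg 1 [0°–44.8°] uniform, h=30: full span → s += 30 → s = 30.0000
seg 2 [44.8°–67.5°] dwell: s stays 30.0000
seg 3 [67.5°–145.9°] cycloidal, h=7: full span → s += 7 → s = 37.0000
seg 4 [145.9°–211°] simple-harmonic, h=-13: full span → s += -13 → s = 24.0000
seg 5 [211°–323.9°] cycloidal, h=30: θ=226.4° here. β=15.4, B=112.9. 30·(0.1364 − sin(2π·0.1364)/(2π)) = 0.4829 → s = 24.4829

24.4829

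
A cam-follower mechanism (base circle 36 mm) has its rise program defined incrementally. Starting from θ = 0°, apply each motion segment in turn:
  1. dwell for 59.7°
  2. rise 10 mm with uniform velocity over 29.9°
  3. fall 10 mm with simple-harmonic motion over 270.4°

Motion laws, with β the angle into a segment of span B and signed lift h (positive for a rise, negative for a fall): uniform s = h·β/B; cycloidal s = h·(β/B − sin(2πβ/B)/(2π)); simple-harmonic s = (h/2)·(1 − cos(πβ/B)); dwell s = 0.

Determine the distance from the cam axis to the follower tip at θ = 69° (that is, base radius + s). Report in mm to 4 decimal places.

seg 1 [0°–59.7°] dwell: s stays 0.0000
seg 2 [59.7°–89.6°] uniform, h=10: θ=69° here. β=9.3, B=29.9. 10·9.3/29.9 = 3.1104 → s = 3.1104
radial distance = base radius + s = 36 + 3.1104 = 39.1104

39.1104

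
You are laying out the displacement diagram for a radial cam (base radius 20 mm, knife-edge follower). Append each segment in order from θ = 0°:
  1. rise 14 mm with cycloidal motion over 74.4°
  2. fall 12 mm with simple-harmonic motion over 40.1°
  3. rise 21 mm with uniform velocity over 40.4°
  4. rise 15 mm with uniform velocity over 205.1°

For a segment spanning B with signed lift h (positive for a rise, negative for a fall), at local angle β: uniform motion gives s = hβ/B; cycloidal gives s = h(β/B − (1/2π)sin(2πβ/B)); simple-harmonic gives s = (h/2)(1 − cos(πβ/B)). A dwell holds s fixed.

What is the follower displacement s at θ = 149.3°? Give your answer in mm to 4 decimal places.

seg 1 [0°–74.4°] cycloidal, h=14: full span → s += 14 → s = 14.0000
seg 2 [74.4°–114.5°] simple-harmonic, h=-12: full span → s += -12 → s = 2.0000
seg 3 [114.5°–154.9°] uniform, h=21: θ=149.3° here. β=34.8, B=40.4. 21·34.8/40.4 = 18.0891 → s = 20.0891

20.0891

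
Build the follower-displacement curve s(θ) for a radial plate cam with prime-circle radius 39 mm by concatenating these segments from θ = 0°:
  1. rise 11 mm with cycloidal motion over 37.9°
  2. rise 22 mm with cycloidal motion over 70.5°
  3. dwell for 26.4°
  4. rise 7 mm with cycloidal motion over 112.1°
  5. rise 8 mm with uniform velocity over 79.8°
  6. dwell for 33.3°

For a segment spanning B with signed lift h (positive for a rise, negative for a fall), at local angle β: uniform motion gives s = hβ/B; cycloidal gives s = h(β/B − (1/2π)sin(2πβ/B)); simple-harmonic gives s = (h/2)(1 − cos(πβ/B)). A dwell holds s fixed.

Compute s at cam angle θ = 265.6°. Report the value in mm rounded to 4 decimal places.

seg 1 [0°–37.9°] cycloidal, h=11: full span → s += 11 → s = 11.0000
seg 2 [37.9°–108.4°] cycloidal, h=22: full span → s += 22 → s = 33.0000
seg 3 [108.4°–134.8°] dwell: s stays 33.0000
seg 4 [134.8°–246.9°] cycloidal, h=7: full span → s += 7 → s = 40.0000
seg 5 [246.9°–326.7°] uniform, h=8: θ=265.6° here. β=18.7, B=79.8. 8·18.7/79.8 = 1.8747 → s = 41.8747

41.8747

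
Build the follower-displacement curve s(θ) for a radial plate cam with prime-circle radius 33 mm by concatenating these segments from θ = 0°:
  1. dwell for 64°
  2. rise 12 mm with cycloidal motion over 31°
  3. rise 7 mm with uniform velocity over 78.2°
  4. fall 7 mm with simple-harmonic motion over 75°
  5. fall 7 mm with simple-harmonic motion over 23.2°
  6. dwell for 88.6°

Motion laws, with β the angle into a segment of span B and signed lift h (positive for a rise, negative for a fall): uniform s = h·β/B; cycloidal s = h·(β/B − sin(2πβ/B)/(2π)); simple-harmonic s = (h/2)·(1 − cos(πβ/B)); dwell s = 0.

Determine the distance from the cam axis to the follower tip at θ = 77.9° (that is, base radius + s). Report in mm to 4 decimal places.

seg 1 [0°–64°] dwell: s stays 0.0000
seg 2 [64°–95°] cycloidal, h=12: θ=77.9° here. β=13.9, B=31. 12·(0.4484 − sin(2π·0.4484)/(2π)) = 4.7721 → s = 4.7721
radial distance = base radius + s = 33 + 4.7721 = 37.7721

37.7721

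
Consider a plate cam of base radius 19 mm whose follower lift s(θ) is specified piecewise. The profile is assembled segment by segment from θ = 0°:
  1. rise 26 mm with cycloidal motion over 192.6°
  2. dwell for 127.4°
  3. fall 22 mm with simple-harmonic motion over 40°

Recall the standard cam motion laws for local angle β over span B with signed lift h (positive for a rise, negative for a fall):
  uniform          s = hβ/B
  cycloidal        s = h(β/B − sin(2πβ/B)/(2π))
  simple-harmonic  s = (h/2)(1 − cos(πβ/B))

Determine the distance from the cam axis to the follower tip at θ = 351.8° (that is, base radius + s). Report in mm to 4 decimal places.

seg 1 [0°–192.6°] cycloidal, h=26: full span → s += 26 → s = 26.0000
seg 2 [192.6°–320°] dwell: s stays 26.0000
seg 3 [320°–360°] simple-harmonic, h=-22: θ=351.8° here. β=31.8, B=40. -22/2·(1 − cos(π·0.7950)) = -19.7965 → s = 6.2035
radial distance = base radius + s = 19 + 6.2035 = 25.2035

25.2035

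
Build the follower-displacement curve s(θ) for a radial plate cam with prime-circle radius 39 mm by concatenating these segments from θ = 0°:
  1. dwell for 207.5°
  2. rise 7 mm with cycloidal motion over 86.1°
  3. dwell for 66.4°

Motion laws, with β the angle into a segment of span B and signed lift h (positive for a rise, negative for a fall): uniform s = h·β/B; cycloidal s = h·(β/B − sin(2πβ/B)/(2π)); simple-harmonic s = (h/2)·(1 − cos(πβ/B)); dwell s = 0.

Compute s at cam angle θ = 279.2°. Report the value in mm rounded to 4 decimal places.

seg 1 [0°–207.5°] dwell: s stays 0.0000
seg 2 [207.5°–293.6°] cycloidal, h=7: θ=279.2° here. β=71.7, B=86.1. 7·(0.8328 − sin(2π·0.8328)/(2π)) = 6.7961 → s = 6.7961

6.7961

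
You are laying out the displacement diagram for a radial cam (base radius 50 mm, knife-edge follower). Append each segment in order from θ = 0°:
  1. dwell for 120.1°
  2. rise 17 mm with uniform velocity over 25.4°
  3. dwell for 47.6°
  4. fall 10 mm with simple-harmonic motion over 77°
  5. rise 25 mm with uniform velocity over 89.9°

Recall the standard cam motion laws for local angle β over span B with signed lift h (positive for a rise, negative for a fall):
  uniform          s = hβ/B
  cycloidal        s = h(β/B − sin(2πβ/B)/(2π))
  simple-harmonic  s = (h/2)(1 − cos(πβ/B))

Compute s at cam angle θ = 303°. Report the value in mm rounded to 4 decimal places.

seg 1 [0°–120.1°] dwell: s stays 0.0000
seg 2 [120.1°–145.5°] uniform, h=17: full span → s += 17 → s = 17.0000
seg 3 [145.5°–193.1°] dwell: s stays 17.0000
seg 4 [193.1°–270.1°] simple-harmonic, h=-10: full span → s += -10 → s = 7.0000
seg 5 [270.1°–360°] uniform, h=25: θ=303° here. β=32.9, B=89.9. 25·32.9/89.9 = 9.1491 → s = 16.1491

16.1491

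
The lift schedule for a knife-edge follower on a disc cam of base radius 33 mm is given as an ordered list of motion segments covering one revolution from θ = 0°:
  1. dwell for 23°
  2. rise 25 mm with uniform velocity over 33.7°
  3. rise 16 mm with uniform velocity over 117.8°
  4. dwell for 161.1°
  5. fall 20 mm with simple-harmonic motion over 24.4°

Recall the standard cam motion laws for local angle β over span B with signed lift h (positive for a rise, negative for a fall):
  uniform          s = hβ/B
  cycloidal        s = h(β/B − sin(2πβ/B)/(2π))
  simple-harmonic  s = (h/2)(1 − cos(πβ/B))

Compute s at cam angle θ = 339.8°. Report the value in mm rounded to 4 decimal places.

seg 1 [0°–23°] dwell: s stays 0.0000
seg 2 [23°–56.7°] uniform, h=25: full span → s += 25 → s = 25.0000
seg 3 [56.7°–174.5°] uniform, h=16: full span → s += 16 → s = 41.0000
seg 4 [174.5°–335.6°] dwell: s stays 41.0000
seg 5 [335.6°–360°] simple-harmonic, h=-20: θ=339.8° here. β=4.2, B=24.4. -20/2·(1 − cos(π·0.1721)) = -1.4269 → s = 39.5731

39.5731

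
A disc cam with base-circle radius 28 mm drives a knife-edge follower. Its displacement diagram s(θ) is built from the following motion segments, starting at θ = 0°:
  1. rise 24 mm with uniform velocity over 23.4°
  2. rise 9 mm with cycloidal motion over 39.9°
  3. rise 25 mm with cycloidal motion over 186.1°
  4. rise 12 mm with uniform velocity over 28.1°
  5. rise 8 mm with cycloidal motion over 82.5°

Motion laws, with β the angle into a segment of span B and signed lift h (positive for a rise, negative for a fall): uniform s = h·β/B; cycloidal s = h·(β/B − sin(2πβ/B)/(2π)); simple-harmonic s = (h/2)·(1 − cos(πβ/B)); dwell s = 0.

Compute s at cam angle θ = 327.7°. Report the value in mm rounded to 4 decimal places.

seg 1 [0°–23.4°] uniform, h=24: full span → s += 24 → s = 24.0000
seg 2 [23.4°–63.3°] cycloidal, h=9: full span → s += 9 → s = 33.0000
seg 3 [63.3°–249.4°] cycloidal, h=25: full span → s += 25 → s = 58.0000
seg 4 [249.4°–277.5°] uniform, h=12: full span → s += 12 → s = 70.0000
seg 5 [277.5°–360°] cycloidal, h=8: θ=327.7° here. β=50.2, B=82.5. 8·(0.6085 − sin(2π·0.6085)/(2π)) = 5.6701 → s = 75.6701

75.6701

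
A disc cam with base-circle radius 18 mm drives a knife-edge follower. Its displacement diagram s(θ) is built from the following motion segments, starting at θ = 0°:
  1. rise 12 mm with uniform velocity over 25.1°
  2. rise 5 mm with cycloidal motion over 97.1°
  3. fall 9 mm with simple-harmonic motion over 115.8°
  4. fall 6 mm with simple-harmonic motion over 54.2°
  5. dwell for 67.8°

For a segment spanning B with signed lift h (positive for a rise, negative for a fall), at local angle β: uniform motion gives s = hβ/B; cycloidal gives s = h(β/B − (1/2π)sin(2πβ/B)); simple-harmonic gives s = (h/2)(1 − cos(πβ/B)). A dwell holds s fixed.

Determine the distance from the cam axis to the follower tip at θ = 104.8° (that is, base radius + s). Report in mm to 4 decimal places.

seg 1 [0°–25.1°] uniform, h=12: full span → s += 12 → s = 12.0000
seg 2 [25.1°–122.2°] cycloidal, h=5: θ=104.8° here. β=79.7, B=97.1. 5·(0.8208 − sin(2π·0.8208)/(2π)) = 4.8223 → s = 16.8223
radial distance = base radius + s = 18 + 16.8223 = 34.8223

34.8223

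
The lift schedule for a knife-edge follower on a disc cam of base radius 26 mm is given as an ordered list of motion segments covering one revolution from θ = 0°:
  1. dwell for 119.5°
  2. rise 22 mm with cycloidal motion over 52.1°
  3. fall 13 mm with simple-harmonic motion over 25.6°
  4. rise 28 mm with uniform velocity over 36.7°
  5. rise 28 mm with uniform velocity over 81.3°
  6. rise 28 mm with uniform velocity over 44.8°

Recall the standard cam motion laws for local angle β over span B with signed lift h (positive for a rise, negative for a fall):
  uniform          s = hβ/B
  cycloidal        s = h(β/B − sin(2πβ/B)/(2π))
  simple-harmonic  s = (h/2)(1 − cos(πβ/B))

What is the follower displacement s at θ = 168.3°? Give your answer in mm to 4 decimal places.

seg 1 [0°–119.5°] dwell: s stays 0.0000
seg 2 [119.5°–171.6°] cycloidal, h=22: θ=168.3° here. β=48.8, B=52.1. 22·(0.9367 − sin(2π·0.9367)/(2π)) = 21.9635 → s = 21.9635

21.9635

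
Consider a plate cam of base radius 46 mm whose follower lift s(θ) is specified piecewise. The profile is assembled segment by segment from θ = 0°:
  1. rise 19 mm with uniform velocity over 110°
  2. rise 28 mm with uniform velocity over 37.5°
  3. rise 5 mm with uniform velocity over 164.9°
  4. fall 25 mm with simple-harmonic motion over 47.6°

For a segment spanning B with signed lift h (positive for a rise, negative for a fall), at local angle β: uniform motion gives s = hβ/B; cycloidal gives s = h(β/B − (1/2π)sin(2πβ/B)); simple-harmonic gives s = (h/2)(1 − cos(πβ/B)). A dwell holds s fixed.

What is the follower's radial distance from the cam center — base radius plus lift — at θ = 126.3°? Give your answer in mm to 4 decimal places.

seg 1 [0°–110°] uniform, h=19: full span → s += 19 → s = 19.0000
seg 2 [110°–147.5°] uniform, h=28: θ=126.3° here. β=16.3, B=37.5. 28·16.3/37.5 = 12.1707 → s = 31.1707
radial distance = base radius + s = 46 + 31.1707 = 77.1707

77.1707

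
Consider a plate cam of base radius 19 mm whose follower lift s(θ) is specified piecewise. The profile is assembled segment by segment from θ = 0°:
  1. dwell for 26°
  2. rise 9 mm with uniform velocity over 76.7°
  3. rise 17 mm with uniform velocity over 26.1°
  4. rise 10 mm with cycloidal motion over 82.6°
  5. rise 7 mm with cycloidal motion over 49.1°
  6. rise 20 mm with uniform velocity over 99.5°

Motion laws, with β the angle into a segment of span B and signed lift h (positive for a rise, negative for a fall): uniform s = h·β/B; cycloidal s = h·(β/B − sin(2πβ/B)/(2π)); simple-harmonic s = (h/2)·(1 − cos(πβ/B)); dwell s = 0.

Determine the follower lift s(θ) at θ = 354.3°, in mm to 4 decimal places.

seg 1 [0°–26°] dwell: s stays 0.0000
seg 2 [26°–102.7°] uniform, h=9: full span → s += 9 → s = 9.0000
seg 3 [102.7°–128.8°] uniform, h=17: full span → s += 17 → s = 26.0000
seg 4 [128.8°–211.4°] cycloidal, h=10: full span → s += 10 → s = 36.0000
seg 5 [211.4°–260.5°] cycloidal, h=7: full span → s += 7 → s = 43.0000
seg 6 [260.5°–360°] uniform, h=20: θ=354.3° here. β=93.8, B=99.5. 20·93.8/99.5 = 18.8543 → s = 61.8543

61.8543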